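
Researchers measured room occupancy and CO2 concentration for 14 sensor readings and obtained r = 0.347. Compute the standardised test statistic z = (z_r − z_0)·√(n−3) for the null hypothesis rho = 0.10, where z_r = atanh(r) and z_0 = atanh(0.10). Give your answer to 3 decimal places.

z_r = atanh(0.347) = 0.362029,  z_0 = atanh(0.10) = 0.100335
SE = 1/√(n−3) = 1/√11 = 0.301511
z = (z_r − z_0)/SE = (0.362029 − 0.100335) / 0.301511 = 0.261694 / 0.301511 = 0.868

0.868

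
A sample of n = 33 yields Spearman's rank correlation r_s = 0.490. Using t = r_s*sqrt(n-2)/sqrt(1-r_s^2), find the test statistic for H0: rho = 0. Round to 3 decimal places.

t = r_s·√(n−2) / √(1−r_s²) with r_s = 0.490, n = 33
  = 0.490·√31 / √(1 − 0.240100)
  = 0.490·5.567764 / 0.871722
  = 2.728204 / 0.871722 = 3.130

3.130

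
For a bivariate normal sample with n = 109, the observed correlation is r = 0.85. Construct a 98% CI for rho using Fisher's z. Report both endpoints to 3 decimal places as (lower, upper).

z_r = atanh(0.85) = 1.256153;  SE = 1/√(n−3) = 1/√106 = 0.097129
z-limits: 1.256153 ± 2.326·0.097129 = 1.256153 ± 0.225922 = [1.030231, 1.482075]
ρ-limits: (tanh 1.030231, tanh 1.482075) = (0.774, 0.902)

(0.774, 0.902)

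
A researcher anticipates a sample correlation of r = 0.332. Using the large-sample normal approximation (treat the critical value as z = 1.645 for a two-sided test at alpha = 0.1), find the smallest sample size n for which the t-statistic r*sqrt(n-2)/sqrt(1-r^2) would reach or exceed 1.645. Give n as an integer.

Need r·√(n−2)/√(1−r²) ≥ 1.645
√(n−2) ≥ 1.645·√(1−0.110224) / 0.332 = 1.645·0.943279 / 0.332 = 4.6738
n−2 ≥ 21.8444  ⇒  n ≥ 23.8444
Smallest integer n = 24

24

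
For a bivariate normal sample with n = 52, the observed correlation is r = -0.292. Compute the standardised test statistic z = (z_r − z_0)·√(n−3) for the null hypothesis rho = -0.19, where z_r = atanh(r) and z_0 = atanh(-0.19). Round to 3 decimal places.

Fisher z: atanh(-0.292) = -0.300751, atanh(-0.19) = -0.192337
z = (z_r − z_0)·√(n−3) = (-0.300751 − (-0.192337))·√49 = -0.108414 · 7.000000 = -0.759

-0.759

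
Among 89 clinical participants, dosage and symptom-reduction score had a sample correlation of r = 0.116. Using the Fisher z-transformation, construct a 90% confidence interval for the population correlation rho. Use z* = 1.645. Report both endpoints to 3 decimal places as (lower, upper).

z_r = atanh(0.116) = 0.116525;  SE = 1/√(n−3) = 1/√86 = 0.107833
z-limits: 0.116525 ± 1.645·0.107833 = 0.116525 ± 0.177385 = [-0.060860, 0.293910]
ρ-limits: (tanh -0.060860, tanh 0.293910) = (-0.061, 0.286)

(-0.061, 0.286)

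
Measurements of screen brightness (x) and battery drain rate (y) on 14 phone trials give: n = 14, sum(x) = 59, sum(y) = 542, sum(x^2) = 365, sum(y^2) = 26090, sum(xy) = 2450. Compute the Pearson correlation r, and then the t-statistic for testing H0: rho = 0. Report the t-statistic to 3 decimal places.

Numerator: nΣxy − (Σx)(Σy) = 14·2450 − (59)(542) = 2322
Denominator: √[(nΣx²−(Σx)²)(nΣy²−(Σy)²)]
  nΣx²−(Σx)² = 14·365 − 3481 = 1629;  nΣy²−(Σy)² = 14·26090 − 293764 = 71496
  √(1629·71496) = √116466984 = 10791.9870
r = 2322 / 10791.9870 = 0.2152
t = r·√(n−2)/√(1−r²) = 0.2152·√12 / √(1−0.046311) = 0.745475 / 0.976570 = 0.763

0.763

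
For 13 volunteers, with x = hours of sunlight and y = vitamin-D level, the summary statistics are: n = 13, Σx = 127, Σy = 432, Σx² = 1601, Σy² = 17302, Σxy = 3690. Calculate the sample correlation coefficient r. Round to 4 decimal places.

Numerator: nΣxy − (Σx)(Σy) = 13·3690 − (127)(432) = -6894
Denominator: √[(nΣx²−(Σx)²)(nΣy²−(Σy)²)]
  nΣx²−(Σx)² = 13·1601 − 16129 = 4684;  nΣy²−(Σy)² = 13·17302 − 186624 = 38302
  √(4684·38302) = √179406568 = 13394.2737
r = -6894 / 13394.2737 = -0.5147

-0.5147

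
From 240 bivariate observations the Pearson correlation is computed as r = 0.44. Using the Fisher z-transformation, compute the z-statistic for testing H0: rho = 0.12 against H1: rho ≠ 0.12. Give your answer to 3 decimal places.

5.414

z_r = atanh(0.44) = 0.472231,  z_0 = atanh(0.12) = 0.120581
SE = 1/√(n−3) = 1/√237 = 0.064957
z = (z_r − z_0)/SE = (0.472231 − 0.120581) / 0.064957 = 0.351650 / 0.064957 = 5.414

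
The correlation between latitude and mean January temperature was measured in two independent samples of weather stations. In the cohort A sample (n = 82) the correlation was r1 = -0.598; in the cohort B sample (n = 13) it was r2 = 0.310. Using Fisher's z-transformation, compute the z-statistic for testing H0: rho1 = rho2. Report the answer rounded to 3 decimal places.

z1 = atanh(-0.598) = -0.690028,  z2 = atanh(0.310) = 0.320545
SE = √(1/(n1−3) + 1/(n2−3)) = √(1/79 + 1/10) = √(0.0126582 + 0.1000000) = √0.1126582 = 0.335646
z = (z1 − z2)/SE = (-0.690028 − 0.320545) / 0.335646 = -1.010573 / 0.335646 = -3.011

-3.011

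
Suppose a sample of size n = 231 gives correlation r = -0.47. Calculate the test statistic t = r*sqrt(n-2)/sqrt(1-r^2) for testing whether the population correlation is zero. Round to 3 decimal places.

-8.058

1 − r² = 1 − 0.2209 = 0.7791;  √(1−r²) = 0.882666
√(n−2) = √229 = 15.132746
t = r·√(n−2)/√(1−r²) = -0.47 · 15.132746 / 0.882666 = -8.058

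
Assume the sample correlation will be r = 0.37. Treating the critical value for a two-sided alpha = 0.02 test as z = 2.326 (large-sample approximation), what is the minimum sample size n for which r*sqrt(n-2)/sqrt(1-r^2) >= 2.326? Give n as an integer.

37

r√(n−2)/√(1−r²) ≥ 2.326  ⇔  n−2 ≥ (2.326)²·(1−r²)/r²
(1−r²)/r² = (1−0.1369)/0.1369 = 6.3046
n ≥ 2 + 5.410276·6.3046 = 2 + 34.1096 = 36.1096
⌈36.1096⌉ = 37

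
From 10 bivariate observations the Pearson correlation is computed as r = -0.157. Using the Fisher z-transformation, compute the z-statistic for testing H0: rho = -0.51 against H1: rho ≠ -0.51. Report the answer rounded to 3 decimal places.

z_r = atanh(-0.157) = -0.158309,  z_0 = atanh(-0.51) = -0.562730
SE = 1/√(n−3) = 1/√7 = 0.377964
z = (z_r − z_0)/SE = (-0.158309 − (-0.562730)) / 0.377964 = 0.404421 / 0.377964 = 1.070

1.070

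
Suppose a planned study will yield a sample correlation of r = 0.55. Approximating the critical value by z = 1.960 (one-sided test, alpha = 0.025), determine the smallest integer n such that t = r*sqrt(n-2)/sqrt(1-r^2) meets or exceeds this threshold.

11

r√(n−2)/√(1−r²) ≥ 1.960  ⇔  n−2 ≥ (1.960)²·(1−r²)/r²
(1−r²)/r² = (1−0.3025)/0.3025 = 2.3058
n ≥ 2 + 3.8416·2.3058 = 2 + 8.8580 = 10.8580
⌈10.8580⌉ = 11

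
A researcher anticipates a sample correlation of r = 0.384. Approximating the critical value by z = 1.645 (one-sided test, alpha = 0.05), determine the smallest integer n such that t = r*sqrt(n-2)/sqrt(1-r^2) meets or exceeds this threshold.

r√(n−2)/√(1−r²) ≥ 1.645  ⇔  n−2 ≥ (1.645)²·(1−r²)/r²
(1−r²)/r² = (1−0.147456)/0.147456 = 5.7817
n ≥ 2 + 2.706025·5.7817 = 2 + 15.6454 = 17.6454
⌈17.6454⌉ = 18

18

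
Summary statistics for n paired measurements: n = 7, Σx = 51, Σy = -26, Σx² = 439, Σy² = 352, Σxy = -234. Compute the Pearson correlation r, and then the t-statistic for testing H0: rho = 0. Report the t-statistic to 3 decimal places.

-0.807

Numerator: nΣxy − (Σx)(Σy) = 7·(-234) − (51)(-26) = -312
Denominator: √[(nΣx²−(Σx)²)(nΣy²−(Σy)²)]
  nΣx²−(Σx)² = 7·439 − 2601 = 472;  nΣy²−(Σy)² = 7·352 − 676 = 1788
  √(472·1788) = √843936 = 918.6599
r = -312 / 918.6599 = -0.3396
t = r·√(n−2)/√(1−r²) = -0.3396·√5 / √(1−0.115328) = -0.759369 / 0.940570 = -0.807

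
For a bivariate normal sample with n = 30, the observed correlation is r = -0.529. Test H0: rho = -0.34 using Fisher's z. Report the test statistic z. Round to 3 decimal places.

-1.219

z_r = atanh(-0.529) = -0.588756,  z_0 = atanh(-0.34) = -0.354093
SE = 1/√(n−3) = 1/√27 = 0.192450
z = (z_r − z_0)/SE = (-0.588756 − (-0.354093)) / 0.192450 = -0.234663 / 0.192450 = -1.219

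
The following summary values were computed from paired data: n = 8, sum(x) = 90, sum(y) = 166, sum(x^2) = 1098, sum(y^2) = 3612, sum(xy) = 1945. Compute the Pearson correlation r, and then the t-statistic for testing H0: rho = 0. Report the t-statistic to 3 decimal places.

2.082

S_xy = nΣxy − ΣxΣy = 8·1945 − 90·166 = 15560 − 14940 = 620
S_xx = nΣx² − (Σx)² = 8·1098 − 90² = 8784 − 8100 = 684
S_yy = nΣy² − (Σy)² = 8·3612 − 166² = 28896 − 27556 = 1340
r = S_xy / √(S_xx·S_yy) = 620 / √(684·1340) = 620 / √916560 = 620 / 957.3714 = 0.6476
t = r·√(n−2)/√(1−r²) = 0.6476·√6 / √(1−0.419386) = 1.586290 / 0.761980 = 2.082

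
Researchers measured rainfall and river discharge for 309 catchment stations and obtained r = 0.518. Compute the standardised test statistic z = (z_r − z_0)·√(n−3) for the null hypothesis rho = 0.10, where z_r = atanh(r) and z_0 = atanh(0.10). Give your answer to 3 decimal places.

8.279

z_r = atanh(0.518) = 0.573602,  z_0 = atanh(0.10) = 0.100335
SE = 1/√(n−3) = 1/√306 = 0.057166
z = (z_r − z_0)/SE = (0.573602 − 0.100335) / 0.057166 = 0.473267 / 0.057166 = 8.279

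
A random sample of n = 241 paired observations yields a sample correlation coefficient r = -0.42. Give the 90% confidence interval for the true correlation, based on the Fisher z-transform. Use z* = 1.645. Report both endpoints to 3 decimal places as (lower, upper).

(-0.504, -0.328)

z_r = atanh(-0.42) = -0.447692;  SE = 1/√(n−3) = 1/√238 = 0.064820
z-limits: -0.447692 ± 1.645·0.064820 = -0.447692 ± 0.106629 = [-0.554321, -0.341063]
ρ-limits: (tanh -0.554321, tanh -0.341063) = (-0.504, -0.328)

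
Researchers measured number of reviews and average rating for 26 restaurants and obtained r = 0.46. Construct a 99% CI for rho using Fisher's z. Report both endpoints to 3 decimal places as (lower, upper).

Fisher z: z_r = atanh(r) = ½·ln((1+0.46)/(1−0.46)) = 0.497311
SE(z) = 1/√(n−3) = 1/√23 = 0.208514
99% ⇒ z* = 2.576; margin = 2.576·0.208514 = 0.537132
CI on z-scale: (-0.039821, 1.034443)
Back-transform: tanh(-0.039821) = -0.039800, tanh(1.034443) = 0.775684

(-0.040, 0.776)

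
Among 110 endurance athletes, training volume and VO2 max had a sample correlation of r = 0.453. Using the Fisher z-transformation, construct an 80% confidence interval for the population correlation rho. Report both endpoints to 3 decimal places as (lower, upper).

Fisher z: z_r = atanh(r) = ½·ln((1+0.453)/(1−0.453)) = 0.488468
SE(z) = 1/√(n−3) = 1/√107 = 0.096674
80% ⇒ z* = 1.282; margin = 1.282·0.096674 = 0.123936
CI on z-scale: (0.364532, 0.612404)
Back-transform: tanh(0.364532) = 0.349200, tanh(0.612404) = 0.545817

(0.349, 0.546)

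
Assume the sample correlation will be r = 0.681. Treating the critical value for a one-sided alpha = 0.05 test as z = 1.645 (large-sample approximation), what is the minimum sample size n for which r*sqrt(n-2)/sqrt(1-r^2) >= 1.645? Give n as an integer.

Need r·√(n−2)/√(1−r²) ≥ 1.645
√(n−2) ≥ 1.645·√(1−0.463761) / 0.681 = 1.645·0.732283 / 0.681 = 1.7689
n−2 ≥ 3.1290  ⇒  n ≥ 5.1290
Smallest integer n = 6

6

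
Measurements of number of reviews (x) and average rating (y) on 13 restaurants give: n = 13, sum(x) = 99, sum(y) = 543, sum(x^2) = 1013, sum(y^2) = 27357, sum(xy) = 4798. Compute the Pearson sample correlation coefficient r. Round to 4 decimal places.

0.6022

Numerator: nΣxy − (Σx)(Σy) = 13·4798 − (99)(543) = 8617
Denominator: √[(nΣx²−(Σx)²)(nΣy²−(Σy)²)]
  nΣx²−(Σx)² = 13·1013 − 9801 = 3368;  nΣy²−(Σy)² = 13·27357 − 294849 = 60792
  √(3368·60792) = √204747456 = 14308.9991
r = 8617 / 14308.9991 = 0.6022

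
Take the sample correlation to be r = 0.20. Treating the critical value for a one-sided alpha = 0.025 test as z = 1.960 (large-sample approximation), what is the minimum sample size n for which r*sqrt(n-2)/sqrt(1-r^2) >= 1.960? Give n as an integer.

Need r·√(n−2)/√(1−r²) ≥ 1.960
√(n−2) ≥ 1.960·√(1−0.0400) / 0.20 = 1.960·0.979796 / 0.20 = 9.6020
n−2 ≥ 92.1984  ⇒  n ≥ 94.1984
Smallest integer n = 95

95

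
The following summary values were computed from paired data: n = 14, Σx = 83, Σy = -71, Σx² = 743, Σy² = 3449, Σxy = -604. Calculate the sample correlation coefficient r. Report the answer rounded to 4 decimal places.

Numerator: nΣxy − (Σx)(Σy) = 14·(-604) − (83)(-71) = -2563
Denominator: √[(nΣx²−(Σx)²)(nΣy²−(Σy)²)]
  nΣx²−(Σx)² = 14·743 − 6889 = 3513;  nΣy²−(Σy)² = 14·3449 − 5041 = 43245
  √(3513·43245) = √151919685 = 12325.5704
r = -2563 / 12325.5704 = -0.2079

-0.2079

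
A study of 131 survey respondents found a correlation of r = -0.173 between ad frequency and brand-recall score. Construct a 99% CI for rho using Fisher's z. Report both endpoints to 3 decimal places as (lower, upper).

(-0.382, 0.053)

z_r = atanh(-0.173) = -0.174758;  SE = 1/√(n−3) = 1/√128 = 0.088388
z-limits: -0.174758 ± 2.576·0.088388 = -0.174758 ± 0.227687 = [-0.402445, 0.052929]
ρ-limits: (tanh -0.402445, tanh 0.052929) = (-0.382, 0.053)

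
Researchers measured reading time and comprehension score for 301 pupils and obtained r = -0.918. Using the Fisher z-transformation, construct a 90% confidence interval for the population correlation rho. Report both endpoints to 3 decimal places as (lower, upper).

(-0.932, -0.902)

Fisher z: z_r = atanh(r) = ½·ln((1+(-0.918))/(1−(-0.918))) = -1.576160
SE(z) = 1/√(n−3) = 1/√298 = 0.057928
90% ⇒ z* = 1.645; margin = 1.645·0.057928 = 0.095292
CI on z-scale: (-1.671452, -1.480868)
Back-transform: tanh(-1.671452) = -0.931743, tanh(-1.480868) = -0.901630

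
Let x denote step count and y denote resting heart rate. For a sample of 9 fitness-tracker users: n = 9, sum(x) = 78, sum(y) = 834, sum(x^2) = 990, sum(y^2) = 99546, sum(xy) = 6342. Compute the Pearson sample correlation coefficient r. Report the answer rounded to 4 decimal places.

Numerator: nΣxy − (Σx)(Σy) = 9·6342 − (78)(834) = -7974
Denominator: √[(nΣx²−(Σx)²)(nΣy²−(Σy)²)]
  nΣx²−(Σx)² = 9·990 − 6084 = 2826;  nΣy²−(Σy)² = 9·99546 − 695556 = 200358
  √(2826·200358) = √566211708 = 23795.2035
r = -7974 / 23795.2035 = -0.3351

-0.3351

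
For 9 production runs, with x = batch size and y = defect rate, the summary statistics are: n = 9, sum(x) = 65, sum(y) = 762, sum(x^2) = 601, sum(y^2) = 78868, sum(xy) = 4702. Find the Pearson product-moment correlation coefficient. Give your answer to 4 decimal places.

-0.5832

Numerator: nΣxy − (Σx)(Σy) = 9·4702 − (65)(762) = -7212
Denominator: √[(nΣx²−(Σx)²)(nΣy²−(Σy)²)]
  nΣx²−(Σx)² = 9·601 − 4225 = 1184;  nΣy²−(Σy)² = 9·78868 − 580644 = 129168
  √(1184·129168) = √152934912 = 12366.6856
r = -7212 / 12366.6856 = -0.5832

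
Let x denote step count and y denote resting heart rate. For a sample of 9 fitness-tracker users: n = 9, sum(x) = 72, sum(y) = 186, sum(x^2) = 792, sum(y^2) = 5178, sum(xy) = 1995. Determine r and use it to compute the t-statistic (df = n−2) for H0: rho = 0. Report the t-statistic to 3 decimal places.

Numerator: nΣxy − (Σx)(Σy) = 9·1995 − (72)(186) = 4563
Denominator: √[(nΣx²−(Σx)²)(nΣy²−(Σy)²)]
  nΣx²−(Σx)² = 9·792 − 5184 = 1944;  nΣy²−(Σy)² = 9·5178 − 34596 = 12006
  √(1944·12006) = √23339664 = 4831.1142
r = 4563 / 4831.1142 = 0.9445
t = r·√(n−2)/√(1−r²) = 0.9445·√7 / √(1−0.892080) = 2.498912 / 0.328512 = 7.607

7.607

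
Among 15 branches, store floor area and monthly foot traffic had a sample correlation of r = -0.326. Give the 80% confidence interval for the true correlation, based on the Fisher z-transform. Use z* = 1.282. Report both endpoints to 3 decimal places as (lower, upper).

(-0.610, 0.032)

z_r = atanh(-0.326) = -0.338346;  SE = 1/√(n−3) = 1/√12 = 0.288675
z-limits: -0.338346 ± 1.282·0.288675 = -0.338346 ± 0.370081 = [-0.708427, 0.031735]
ρ-limits: (tanh -0.708427, tanh 0.031735) = (-0.610, 0.032)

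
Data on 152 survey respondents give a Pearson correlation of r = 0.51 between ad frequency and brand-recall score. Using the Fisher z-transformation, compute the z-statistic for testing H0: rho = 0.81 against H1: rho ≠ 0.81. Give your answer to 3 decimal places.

z_r = atanh(0.51) = 0.562730,  z_0 = atanh(0.81) = 1.127029
SE = 1/√(n−3) = 1/√149 = 0.081923
z = (z_r − z_0)/SE = (0.562730 − 1.127029) / 0.081923 = -0.564299 / 0.081923 = -6.888

-6.888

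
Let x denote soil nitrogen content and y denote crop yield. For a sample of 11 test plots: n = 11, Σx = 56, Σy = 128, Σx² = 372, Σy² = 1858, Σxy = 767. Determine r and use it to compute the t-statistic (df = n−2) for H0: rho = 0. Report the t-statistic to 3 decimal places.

2.529

Numerator: nΣxy − (Σx)(Σy) = 11·767 − (56)(128) = 1269
Denominator: √[(nΣx²−(Σx)²)(nΣy²−(Σy)²)]
  nΣx²−(Σx)² = 11·372 − 3136 = 956;  nΣy²−(Σy)² = 11·1858 − 16384 = 4054
  √(956·4054) = √3875624 = 1968.6605
r = 1269 / 1968.6605 = 0.6446
t = r·√(n−2)/√(1−r²) = 0.6446·√9 / √(1−0.415509) = 1.933800 / 0.764520 = 2.529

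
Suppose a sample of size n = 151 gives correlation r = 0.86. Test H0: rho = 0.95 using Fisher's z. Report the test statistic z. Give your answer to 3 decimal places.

-6.550

z_r = atanh(0.86) = 1.293345,  z_0 = atanh(0.95) = 1.831781
SE = 1/√(n−3) = 1/√148 = 0.082199
z = (z_r − z_0)/SE = (1.293345 − 1.831781) / 0.082199 = -0.538436 / 0.082199 = -6.550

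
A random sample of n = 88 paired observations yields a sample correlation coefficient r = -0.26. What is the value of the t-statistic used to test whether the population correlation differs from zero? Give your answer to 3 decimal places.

-2.497

t = r·√(n−2) / √(1−r²) with r = -0.26, n = 88
  = -0.26·√86 / √(1 − 0.0676)
  = -0.26·9.273618 / 0.965609
  = -2.411141 / 0.965609 = -2.497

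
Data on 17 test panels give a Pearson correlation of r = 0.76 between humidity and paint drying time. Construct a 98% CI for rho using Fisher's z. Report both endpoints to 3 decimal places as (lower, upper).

(0.358, 0.924)

z_r = atanh(0.76) = 0.996215;  SE = 1/√(n−3) = 1/√14 = 0.267261
z-limits: 0.996215 ± 2.326·0.267261 = 0.996215 ± 0.621649 = [0.374566, 1.617864]
ρ-limits: (tanh 0.374566, tanh 1.617864) = (0.358, 0.924)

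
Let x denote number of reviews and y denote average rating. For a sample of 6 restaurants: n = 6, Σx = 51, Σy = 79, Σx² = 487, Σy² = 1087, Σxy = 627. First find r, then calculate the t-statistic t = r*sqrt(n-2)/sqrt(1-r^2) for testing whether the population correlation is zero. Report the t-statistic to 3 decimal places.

-3.883

S_xy = nΣxy − ΣxΣy = 6·627 − 51·79 = 3762 − 4029 = -267
S_xx = nΣx² − (Σx)² = 6·487 − 51² = 2922 − 2601 = 321
S_yy = nΣy² − (Σy)² = 6·1087 − 79² = 6522 − 6241 = 281
r = S_xy / √(S_xx·S_yy) = -267 / √(321·281) = -267 / √90201 = -267 / 300.3348 = -0.8890
t = r·√(n−2)/√(1−r²) = -0.8890·√4 / √(1−0.790321) = -1.778000 / 0.457907 = -3.883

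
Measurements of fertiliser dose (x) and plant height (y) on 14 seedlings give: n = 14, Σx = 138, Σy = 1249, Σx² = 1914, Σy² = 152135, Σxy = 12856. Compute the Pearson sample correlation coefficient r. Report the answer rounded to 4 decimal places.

0.1147

S_xy = nΣxy − ΣxΣy = 14·12856 − 138·1249 = 179984 − 172362 = 7622
S_xx = nΣx² − (Σx)² = 14·1914 − 138² = 26796 − 19044 = 7752
S_yy = nΣy² − (Σy)² = 14·152135 − 1249² = 2129890 − 1560001 = 569889
r = S_xy / √(S_xx·S_yy) = 7622 / √(7752·569889) = 7622 / √4417779528 = 7622 / 66466.3789 = 0.1147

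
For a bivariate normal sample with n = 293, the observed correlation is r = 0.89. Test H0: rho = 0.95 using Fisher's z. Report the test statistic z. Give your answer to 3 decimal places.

z_r = atanh(0.89) = 1.421926,  z_0 = atanh(0.95) = 1.831781
SE = 1/√(n−3) = 1/√290 = 0.058722
z = (z_r − z_0)/SE = (1.421926 − 1.831781) / 0.058722 = -0.409855 / 0.058722 = -6.980

-6.980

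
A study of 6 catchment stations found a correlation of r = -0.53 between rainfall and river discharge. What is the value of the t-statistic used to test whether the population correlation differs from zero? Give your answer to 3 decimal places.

1 − r² = 1 − 0.2809 = 0.7191;  √(1−r²) = 0.847998
√(n−2) = √4 = 2.000000
t = r·√(n−2)/√(1−r²) = -0.53 · 2.000000 / 0.847998 = -1.250

-1.250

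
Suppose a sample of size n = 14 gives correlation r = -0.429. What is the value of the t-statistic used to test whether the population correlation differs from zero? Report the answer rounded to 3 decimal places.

1 − r² = 1 − 0.184041 = 0.815959;  √(1−r²) = 0.903304
√(n−2) = √12 = 3.464102
t = r·√(n−2)/√(1−r²) = -0.429 · 3.464102 / 0.903304 = -1.645

-1.645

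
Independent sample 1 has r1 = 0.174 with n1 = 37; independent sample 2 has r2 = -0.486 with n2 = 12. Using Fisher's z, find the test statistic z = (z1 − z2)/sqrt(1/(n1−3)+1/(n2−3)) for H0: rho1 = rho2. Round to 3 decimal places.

z1 = atanh(0.174) = 0.175789,  z2 = atanh(-0.486) = -0.530810
SE = √(1/(n1−3) + 1/(n2−3)) = √(1/34 + 1/9) = √(0.0294118 + 0.1111111) = √0.1405229 = 0.374864
z = (z1 − z2)/SE = (0.175789 − (-0.530810)) / 0.374864 = 0.706599 / 0.374864 = 1.885

1.885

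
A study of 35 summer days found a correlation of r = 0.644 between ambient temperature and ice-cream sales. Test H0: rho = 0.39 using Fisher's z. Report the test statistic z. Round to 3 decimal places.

1.998

z_r = atanh(0.644) = 0.764978,  z_0 = atanh(0.39) = 0.411800
SE = 1/√(n−3) = 1/√32 = 0.176777
z = (z_r − z_0)/SE = (0.764978 − 0.411800) / 0.176777 = 0.353178 / 0.176777 = 1.998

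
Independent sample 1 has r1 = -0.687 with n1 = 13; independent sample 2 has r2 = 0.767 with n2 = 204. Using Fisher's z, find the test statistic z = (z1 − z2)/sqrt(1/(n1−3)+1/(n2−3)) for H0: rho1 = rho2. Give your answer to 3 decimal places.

-5.726

z1 = atanh(-0.687) = -0.842252,  z2 = atanh(0.767) = 1.013000
SE = √(1/(n1−3) + 1/(n2−3)) = √(1/10 + 1/201) = √(0.1000000 + 0.0049751) = √0.1049751 = 0.323999
z = (z1 − z2)/SE = (-0.842252 − 1.013000) / 0.323999 = -1.855252 / 0.323999 = -5.726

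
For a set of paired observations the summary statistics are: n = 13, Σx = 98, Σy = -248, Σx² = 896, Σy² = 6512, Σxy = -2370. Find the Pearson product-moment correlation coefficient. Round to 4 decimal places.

-0.9458

Numerator: nΣxy − (Σx)(Σy) = 13·(-2370) − (98)(-248) = -6506
Denominator: √[(nΣx²−(Σx)²)(nΣy²−(Σy)²)]
  nΣx²−(Σx)² = 13·896 − 9604 = 2044;  nΣy²−(Σy)² = 13·6512 − 61504 = 23152
  √(2044·23152) = √47322688 = 6879.1488
r = -6506 / 6879.1488 = -0.9458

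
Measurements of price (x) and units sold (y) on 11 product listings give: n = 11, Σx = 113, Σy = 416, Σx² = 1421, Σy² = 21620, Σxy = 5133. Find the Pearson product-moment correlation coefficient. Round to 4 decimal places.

0.6945

Numerator: nΣxy − (Σx)(Σy) = 11·5133 − (113)(416) = 9455
Denominator: √[(nΣx²−(Σx)²)(nΣy²−(Σy)²)]
  nΣx²−(Σx)² = 11·1421 − 12769 = 2862;  nΣy²−(Σy)² = 11·21620 − 173056 = 64764
  √(2862·64764) = √185354568 = 13614.4984
r = 9455 / 13614.4984 = 0.6945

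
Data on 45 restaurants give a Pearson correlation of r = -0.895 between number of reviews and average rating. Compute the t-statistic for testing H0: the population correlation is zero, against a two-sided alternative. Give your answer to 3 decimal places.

1 − r² = 1 − 0.801025 = 0.198975;  √(1−r²) = 0.446066
√(n−2) = √43 = 6.557439
t = r·√(n−2)/√(1−r²) = -0.895 · 6.557439 / 0.446066 = -13.157

-13.157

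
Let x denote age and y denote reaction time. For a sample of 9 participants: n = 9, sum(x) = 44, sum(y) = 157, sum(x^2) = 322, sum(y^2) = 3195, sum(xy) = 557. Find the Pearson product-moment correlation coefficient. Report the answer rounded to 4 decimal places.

-0.9535

S_xy = nΣxy − ΣxΣy = 9·557 − 44·157 = 5013 − 6908 = -1895
S_xx = nΣx² − (Σx)² = 9·322 − 44² = 2898 − 1936 = 962
S_yy = nΣy² − (Σy)² = 9·3195 − 157² = 28755 − 24649 = 4106
r = S_xy / √(S_xx·S_yy) = -1895 / √(962·4106) = -1895 / √3949972 = -1895 / 1987.4536 = -0.9535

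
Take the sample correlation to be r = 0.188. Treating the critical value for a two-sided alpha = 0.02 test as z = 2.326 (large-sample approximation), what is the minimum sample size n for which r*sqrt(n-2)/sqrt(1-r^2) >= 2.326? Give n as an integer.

150

Need r·√(n−2)/√(1−r²) ≥ 2.326
√(n−2) ≥ 2.326·√(1−0.035344) / 0.188 = 2.326·0.982169 / 0.188 = 12.1517
n−2 ≥ 147.6638  ⇒  n ≥ 149.6638
Smallest integer n = 150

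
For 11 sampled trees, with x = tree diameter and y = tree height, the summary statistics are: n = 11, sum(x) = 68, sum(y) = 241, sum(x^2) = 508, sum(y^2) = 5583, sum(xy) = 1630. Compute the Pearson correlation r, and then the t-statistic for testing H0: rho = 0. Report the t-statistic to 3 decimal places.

5.065

S_xy = nΣxy − ΣxΣy = 11·1630 − 68·241 = 17930 − 16388 = 1542
S_xx = nΣx² − (Σx)² = 11·508 − 68² = 5588 − 4624 = 964
S_yy = nΣy² − (Σy)² = 11·5583 − 241² = 61413 − 58081 = 3332
r = S_xy / √(S_xx·S_yy) = 1542 / √(964·3332) = 1542 / √3212048 = 1542 / 1792.2187 = 0.8604
t = r·√(n−2)/√(1−r²) = 0.8604·√9 / √(1−0.740288) = 2.581200 / 0.509619 = 5.065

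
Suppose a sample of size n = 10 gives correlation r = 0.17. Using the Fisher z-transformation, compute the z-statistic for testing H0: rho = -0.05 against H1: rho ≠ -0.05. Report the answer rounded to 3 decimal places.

0.587

Fisher z: atanh(0.17) = 0.171667, atanh(-0.05) = -0.050042
z = (z_r − z_0)·√(n−3) = (0.171667 − (-0.050042))·√7 = 0.221709 · 2.645751 = 0.587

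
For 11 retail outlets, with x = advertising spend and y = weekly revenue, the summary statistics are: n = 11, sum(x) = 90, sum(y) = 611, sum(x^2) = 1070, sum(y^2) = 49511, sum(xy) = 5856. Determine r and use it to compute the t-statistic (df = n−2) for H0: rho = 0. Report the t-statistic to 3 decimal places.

Numerator: nΣxy − (Σx)(Σy) = 11·5856 − (90)(611) = 9426
Denominator: √[(nΣx²−(Σx)²)(nΣy²−(Σy)²)]
  nΣx²−(Σx)² = 11·1070 − 8100 = 3670;  nΣy²−(Σy)² = 11·49511 − 373321 = 171300
  √(3670·171300) = √628671000 = 25073.3125
r = 9426 / 25073.3125 = 0.3759
t = r·√(n−2)/√(1−r²) = 0.3759·√9 / √(1−0.141301) = 1.127700 / 0.926660 = 1.217

1.217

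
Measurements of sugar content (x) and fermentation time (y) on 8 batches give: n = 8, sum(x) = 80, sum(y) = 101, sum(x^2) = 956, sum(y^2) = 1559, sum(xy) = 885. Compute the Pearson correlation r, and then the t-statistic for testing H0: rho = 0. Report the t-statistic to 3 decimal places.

-1.809

Numerator: nΣxy − (Σx)(Σy) = 8·885 − (80)(101) = -1000
Denominator: √[(nΣx²−(Σx)²)(nΣy²−(Σy)²)]
  nΣx²−(Σx)² = 8·956 − 6400 = 1248;  nΣy²−(Σy)² = 8·1559 − 10201 = 2271
  √(1248·2271) = √2834208 = 1683.5106
r = -1000 / 1683.5106 = -0.5940
t = r·√(n−2)/√(1−r²) = -0.5940·√6 / √(1−0.352836) = -1.454997 / 0.804465 = -1.809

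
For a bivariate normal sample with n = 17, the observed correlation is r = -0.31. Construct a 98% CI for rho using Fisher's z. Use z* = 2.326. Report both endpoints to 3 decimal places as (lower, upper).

z_r = atanh(-0.31) = -0.320545;  SE = 1/√(n−3) = 1/√14 = 0.267261
z-limits: -0.320545 ± 2.326·0.267261 = -0.320545 ± 0.621649 = [-0.942194, 0.301104]
ρ-limits: (tanh -0.942194, tanh 0.301104) = (-0.736, 0.292)

(-0.736, 0.292)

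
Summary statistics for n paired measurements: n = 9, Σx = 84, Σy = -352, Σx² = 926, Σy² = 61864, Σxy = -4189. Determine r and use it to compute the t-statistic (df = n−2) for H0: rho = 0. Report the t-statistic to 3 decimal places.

S_xy = nΣxy − ΣxΣy = 9·(-4189) − 84·(-352) = -37701 − (-29568) = -8133
S_xx = nΣx² − (Σx)² = 9·926 − 84² = 8334 − 7056 = 1278
S_yy = nΣy² − (Σy)² = 9·61864 − (-352)² = 556776 − 123904 = 432872
r = S_xy / √(S_xx·S_yy) = -8133 / √(1278·432872) = -8133 / √553210416 = -8133 / 23520.4255 = -0.3458
t = r·√(n−2)/√(1−r²) = -0.3458·√7 / √(1−0.119578) = -0.914901 / 0.938308 = -0.975

-0.975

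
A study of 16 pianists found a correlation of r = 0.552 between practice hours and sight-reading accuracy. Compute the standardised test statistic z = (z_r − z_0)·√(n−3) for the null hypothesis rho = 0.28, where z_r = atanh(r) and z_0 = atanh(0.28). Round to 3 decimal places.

1.203

Fisher z: atanh(0.552) = 0.621253, atanh(0.28) = 0.287682
z = (z_r − z_0)·√(n−3) = (0.621253 − 0.287682)·√13 = 0.333571 · 3.605551 = 1.203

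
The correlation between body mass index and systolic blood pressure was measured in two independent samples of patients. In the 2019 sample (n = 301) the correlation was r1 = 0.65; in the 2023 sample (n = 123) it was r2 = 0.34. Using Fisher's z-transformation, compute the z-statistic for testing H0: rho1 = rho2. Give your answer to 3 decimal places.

Fisher z-transforms: z1 = atanh(0.65) = 0.775299, z2 = atanh(0.34) = 0.354093; difference d = 0.421206
Var(d) = 1/298 + 1/120 = 0.0033557 + 0.0083333 = 0.0116890
z = d/√Var(d) = 0.421206 / √0.0116890 = 0.421206 / 0.108116 = 3.896

3.896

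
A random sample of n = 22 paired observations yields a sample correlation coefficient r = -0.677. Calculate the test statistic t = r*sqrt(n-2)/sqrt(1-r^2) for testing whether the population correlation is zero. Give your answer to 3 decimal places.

-4.114

t = r·√(n−2) / √(1−r²) with r = -0.677, n = 22
  = -0.677·√20 / √(1 − 0.458329)
  = -0.677·4.472136 / 0.735983
  = -3.027636 / 0.735983 = -4.114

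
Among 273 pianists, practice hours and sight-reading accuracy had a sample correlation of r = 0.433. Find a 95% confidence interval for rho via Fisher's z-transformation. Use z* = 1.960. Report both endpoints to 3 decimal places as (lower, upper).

(0.331, 0.525)

Fisher z: z_r = atanh(r) = ½·ln((1+0.433)/(1−0.433)) = 0.463583
SE(z) = 1/√(n−3) = 1/√270 = 0.060858
95% ⇒ z* = 1.960; margin = 1.960·0.060858 = 0.119282
CI on z-scale: (0.344301, 0.582865)
Back-transform: tanh(0.344301) = 0.331312, tanh(0.582865) = 0.524745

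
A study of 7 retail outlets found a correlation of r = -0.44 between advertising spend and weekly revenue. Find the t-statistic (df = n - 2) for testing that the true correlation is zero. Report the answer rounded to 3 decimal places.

t = r·√(n−2) / √(1−r²) with r = -0.44, n = 7
  = -0.44·√5 / √(1 − 0.1936)
  = -0.44·2.236068 / 0.897998
  = -0.983870 / 0.897998 = -1.096

-1.096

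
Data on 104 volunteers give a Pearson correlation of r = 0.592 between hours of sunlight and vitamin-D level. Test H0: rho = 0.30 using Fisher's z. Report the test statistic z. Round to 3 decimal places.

Fisher z: atanh(0.592) = 0.680740, atanh(0.30) = 0.309520
z = (z_r − z_0)·√(n−3) = (0.680740 − 0.309520)·√101 = 0.371220 · 10.049876 = 3.731

3.731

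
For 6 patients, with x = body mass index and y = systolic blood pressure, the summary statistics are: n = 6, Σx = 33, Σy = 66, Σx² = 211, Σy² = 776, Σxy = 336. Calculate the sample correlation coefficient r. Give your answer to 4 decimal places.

-0.7030

Numerator: nΣxy − (Σx)(Σy) = 6·336 − (33)(66) = -162
Denominator: √[(nΣx²−(Σx)²)(nΣy²−(Σy)²)]
  nΣx²−(Σx)² = 6·211 − 1089 = 177;  nΣy²−(Σy)² = 6·776 − 4356 = 300
  √(177·300) = √53100 = 230.4344
r = -162 / 230.4344 = -0.7030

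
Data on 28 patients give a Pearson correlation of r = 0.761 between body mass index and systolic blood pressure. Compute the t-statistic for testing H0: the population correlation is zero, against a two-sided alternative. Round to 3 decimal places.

1 − r² = 1 − 0.579121 = 0.420879;  √(1−r²) = 0.648752
√(n−2) = √26 = 5.099020
t = r·√(n−2)/√(1−r²) = 0.761 · 5.099020 / 0.648752 = 5.981

5.981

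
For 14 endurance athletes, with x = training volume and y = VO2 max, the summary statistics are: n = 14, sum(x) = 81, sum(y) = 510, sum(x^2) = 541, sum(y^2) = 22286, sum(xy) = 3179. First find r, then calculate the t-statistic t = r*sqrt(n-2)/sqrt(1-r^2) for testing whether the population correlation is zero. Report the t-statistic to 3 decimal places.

1.701

Numerator: nΣxy − (Σx)(Σy) = 14·3179 − (81)(510) = 3196
Denominator: √[(nΣx²−(Σx)²)(nΣy²−(Σy)²)]
  nΣx²−(Σx)² = 14·541 − 6561 = 1013;  nΣy²−(Σy)² = 14·22286 − 260100 = 51904
  √(1013·51904) = √52578752 = 7251.1207
r = 3196 / 7251.1207 = 0.4408
t = r·√(n−2)/√(1−r²) = 0.4408·√12 / √(1−0.194305) = 1.526976 / 0.897605 = 1.701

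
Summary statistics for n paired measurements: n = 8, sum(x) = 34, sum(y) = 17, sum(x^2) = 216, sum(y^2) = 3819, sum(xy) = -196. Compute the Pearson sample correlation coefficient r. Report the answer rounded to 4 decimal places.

-0.5158

Numerator: nΣxy − (Σx)(Σy) = 8·(-196) − (34)(17) = -2146
Denominator: √[(nΣx²−(Σx)²)(nΣy²−(Σy)²)]
  nΣx²−(Σx)² = 8·216 − 1156 = 572;  nΣy²−(Σy)² = 8·3819 − 289 = 30263
  √(572·30263) = √17310436 = 4160.5812
r = -2146 / 4160.5812 = -0.5158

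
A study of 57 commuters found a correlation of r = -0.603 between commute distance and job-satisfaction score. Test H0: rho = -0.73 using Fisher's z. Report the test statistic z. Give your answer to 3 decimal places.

z_r = atanh(-0.603) = -0.697848,  z_0 = atanh(-0.73) = -0.928727
SE = 1/√(n−3) = 1/√54 = 0.136083
z = (z_r − z_0)/SE = (-0.697848 − (-0.928727)) / 0.136083 = 0.230879 / 0.136083 = 1.697

1.697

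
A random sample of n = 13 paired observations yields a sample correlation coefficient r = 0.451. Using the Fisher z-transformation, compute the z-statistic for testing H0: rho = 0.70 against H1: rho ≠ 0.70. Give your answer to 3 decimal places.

-1.206

Fisher z: atanh(0.451) = 0.485955, atanh(0.70) = 0.867301
z = (z_r − z_0)·√(n−3) = (0.485955 − 0.867301)·√10 = -0.381346 · 3.162278 = -1.206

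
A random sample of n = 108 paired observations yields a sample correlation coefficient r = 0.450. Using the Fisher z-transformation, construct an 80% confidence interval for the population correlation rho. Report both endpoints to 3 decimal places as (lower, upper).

(0.345, 0.544)

z_r = atanh(0.450) = 0.484700;  SE = 1/√(n−3) = 1/√105 = 0.097590
z-limits: 0.484700 ± 1.282·0.097590 = 0.484700 ± 0.125110 = [0.359590, 0.609810]
ρ-limits: (tanh 0.359590, tanh 0.609810) = (0.345, 0.544)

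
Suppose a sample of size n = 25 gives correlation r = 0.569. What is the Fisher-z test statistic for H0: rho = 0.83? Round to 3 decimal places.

-2.543

Fisher z: atanh(0.569) = 0.646043, atanh(0.83) = 1.188136
z = (z_r − z_0)·√(n−3) = (0.646043 − 1.188136)·√22 = -0.542093 · 4.690416 = -2.543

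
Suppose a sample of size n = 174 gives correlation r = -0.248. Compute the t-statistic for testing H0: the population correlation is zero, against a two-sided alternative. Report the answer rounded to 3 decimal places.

-3.357

1 − r² = 1 − 0.061504 = 0.938496;  √(1−r²) = 0.968760
√(n−2) = √172 = 13.114877
t = r·√(n−2)/√(1−r²) = -0.248 · 13.114877 / 0.968760 = -3.357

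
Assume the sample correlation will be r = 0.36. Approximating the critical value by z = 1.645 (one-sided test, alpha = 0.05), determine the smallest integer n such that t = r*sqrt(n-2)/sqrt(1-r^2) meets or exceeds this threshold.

r√(n−2)/√(1−r²) ≥ 1.645  ⇔  n−2 ≥ (1.645)²·(1−r²)/r²
(1−r²)/r² = (1−0.1296)/0.1296 = 6.7160
n ≥ 2 + 2.706025·6.7160 = 2 + 18.1737 = 20.1737
⌈20.1737⌉ = 21

21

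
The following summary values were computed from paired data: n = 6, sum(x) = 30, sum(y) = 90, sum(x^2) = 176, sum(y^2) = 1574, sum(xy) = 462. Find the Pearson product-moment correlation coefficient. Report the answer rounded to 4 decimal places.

0.1572

S_xy = nΣxy − ΣxΣy = 6·462 − 30·90 = 2772 − 2700 = 72
S_xx = nΣx² − (Σx)² = 6·176 − 30² = 1056 − 900 = 156
S_yy = nΣy² − (Σy)² = 6·1574 − 90² = 9444 − 8100 = 1344
r = S_xy / √(S_xx·S_yy) = 72 / √(156·1344) = 72 / √209664 = 72 / 457.8908 = 0.1572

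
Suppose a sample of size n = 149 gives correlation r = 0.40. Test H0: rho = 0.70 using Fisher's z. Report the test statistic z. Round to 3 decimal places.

-5.361

z_r = atanh(0.40) = 0.423649,  z_0 = atanh(0.70) = 0.867301
SE = 1/√(n−3) = 1/√146 = 0.082761
z = (z_r − z_0)/SE = (0.423649 − 0.867301) / 0.082761 = -0.443652 / 0.082761 = -5.361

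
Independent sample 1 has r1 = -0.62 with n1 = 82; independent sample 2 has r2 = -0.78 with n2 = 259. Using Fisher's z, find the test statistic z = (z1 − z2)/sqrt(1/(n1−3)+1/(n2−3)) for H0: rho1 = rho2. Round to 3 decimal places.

2.489

Fisher z-transforms: z1 = atanh(-0.62) = -0.725005, z2 = atanh(-0.78) = -1.045371; difference d = 0.320366
Var(d) = 1/79 + 1/256 = 0.0126582 + 0.0039062 = 0.0165644
z = d/√Var(d) = 0.320366 / √0.0165644 = 0.320366 / 0.128703 = 2.489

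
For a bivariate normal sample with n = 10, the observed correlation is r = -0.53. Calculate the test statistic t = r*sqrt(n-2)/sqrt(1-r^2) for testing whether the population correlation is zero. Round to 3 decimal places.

-1.768

t = r·√(n−2) / √(1−r²) with r = -0.53, n = 10
  = -0.53·√8 / √(1 − 0.2809)
  = -0.53·2.828427 / 0.847998
  = -1.499066 / 0.847998 = -1.768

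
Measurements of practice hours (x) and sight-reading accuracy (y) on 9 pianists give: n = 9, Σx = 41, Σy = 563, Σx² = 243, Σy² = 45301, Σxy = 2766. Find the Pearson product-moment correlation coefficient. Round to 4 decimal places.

S_xy = nΣxy − ΣxΣy = 9·2766 − 41·563 = 24894 − 23083 = 1811
S_xx = nΣx² − (Σx)² = 9·243 − 41² = 2187 − 1681 = 506
S_yy = nΣy² − (Σy)² = 9·45301 − 563² = 407709 − 316969 = 90740
r = S_xy / √(S_xx·S_yy) = 1811 / √(506·90740) = 1811 / √45914440 = 1811 / 6776.0195 = 0.2673

0.2673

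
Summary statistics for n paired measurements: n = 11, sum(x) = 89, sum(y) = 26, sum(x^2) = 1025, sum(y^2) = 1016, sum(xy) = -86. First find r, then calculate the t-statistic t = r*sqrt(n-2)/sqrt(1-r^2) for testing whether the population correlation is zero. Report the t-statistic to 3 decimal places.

S_xy = nΣxy − ΣxΣy = 11·(-86) − 89·26 = -946 − 2314 = -3260
S_xx = nΣx² − (Σx)² = 11·1025 − 89² = 11275 − 7921 = 3354
S_yy = nΣy² − (Σy)² = 11·1016 − 26² = 11176 − 676 = 10500
r = S_xy / √(S_xx·S_yy) = -3260 / √(3354·10500) = -3260 / √35217000 = -3260 / 5934.3913 = -0.5493
t = r·√(n−2)/√(1−r²) = -0.5493·√9 / √(1−0.301730) = -1.647900 / 0.835626 = -1.972

-1.972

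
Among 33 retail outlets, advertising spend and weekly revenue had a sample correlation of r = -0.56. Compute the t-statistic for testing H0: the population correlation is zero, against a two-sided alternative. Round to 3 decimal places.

-3.763

1 − r² = 1 − 0.3136 = 0.6864;  √(1−r²) = 0.828493
√(n−2) = √31 = 5.567764
t = r·√(n−2)/√(1−r²) = -0.56 · 5.567764 / 0.828493 = -3.763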